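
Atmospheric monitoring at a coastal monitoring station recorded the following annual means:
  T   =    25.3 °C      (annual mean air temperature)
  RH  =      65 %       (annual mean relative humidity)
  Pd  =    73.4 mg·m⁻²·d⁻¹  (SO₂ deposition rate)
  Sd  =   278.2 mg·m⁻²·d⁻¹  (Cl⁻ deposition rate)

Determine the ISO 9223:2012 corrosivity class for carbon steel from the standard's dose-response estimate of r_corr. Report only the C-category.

carbon steel: f(T) = -0.054·(T−10) [T>10 °C] = -0.8262
  sulphur-dioxide contribution → 26.54 μm/a
  chloride contribution → 78.55 μm/a
  total first-year rate 105.1 μm/a
Category bounds: 80…200 μm/a bracket r_corr ⇒ C5

C5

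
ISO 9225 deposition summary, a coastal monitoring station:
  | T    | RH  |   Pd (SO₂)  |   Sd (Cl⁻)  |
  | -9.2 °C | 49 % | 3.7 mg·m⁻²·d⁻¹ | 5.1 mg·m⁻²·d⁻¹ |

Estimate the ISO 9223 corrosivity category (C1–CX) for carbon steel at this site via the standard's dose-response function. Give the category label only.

C2

carbon steel: temperature factor f = +0.150·(-19.2) = -2.8800
  sulphur-dioxide contribution → 0.5227 μm/a
  chloride contribution → 0.9766 μm/a
  ⇒ r_corr(carbon steel) = 1.499 μm/a
1.5 μm/a falls in (1.3, 25] for carbon steel → category C2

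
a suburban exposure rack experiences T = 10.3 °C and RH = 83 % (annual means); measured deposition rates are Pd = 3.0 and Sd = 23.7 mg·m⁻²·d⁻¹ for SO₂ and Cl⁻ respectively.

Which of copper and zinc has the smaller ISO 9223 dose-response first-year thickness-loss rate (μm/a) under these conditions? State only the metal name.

copper: temperature factor f = -0.080·(0.3) = -0.0240
  Pd branch = 0.0053·Pd^0.26·e^(0.059·RH+f) = 0.9218 μm/a
  Cl⁻ term: 0.01025·23.7^0.27·exp(0.036·83+0.049·10.3) = 0.7921
  r_corr = 0.9218 + 0.7921 = 1.714 μm/a
zinc: T>10 °C ⇒ hinge -0.071·(10.3−10) = -0.0213
  Pd branch = 0.0129·Pd^0.44·e^(0.046·RH+f) = 0.932 μm/a
  Cl⁻ term: 0.0175·23.7^0.57·exp(0.008·83+0.085·10.3) = 0.4957
  sum: 0.932 + 0.4957 → r_corr = 1.428 μm/a
Ordering by μm/a: copper (1.71) > zinc (1.43)

zinc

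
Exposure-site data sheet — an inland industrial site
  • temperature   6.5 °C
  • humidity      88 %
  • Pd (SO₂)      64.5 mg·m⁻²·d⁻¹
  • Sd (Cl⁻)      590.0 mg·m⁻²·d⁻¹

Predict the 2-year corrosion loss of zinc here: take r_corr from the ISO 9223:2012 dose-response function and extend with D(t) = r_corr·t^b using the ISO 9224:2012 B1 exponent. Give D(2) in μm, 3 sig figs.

zinc: temperature factor f = +0.038·(-3.5) = -0.1330
  sulphur-dioxide contribution → 4.046 μm/a
  chloride contribution → 2.334 μm/a
  ⇒ r_corr(zinc) = 6.38 μm/a
Long-term exponent b (ISO 9224 Table 2, B1) = 0.813
  D(2) = 6.38 × 2^0.813 = 6.38 × 1.757 = 11.21 μm

D(2) = 11.2 μm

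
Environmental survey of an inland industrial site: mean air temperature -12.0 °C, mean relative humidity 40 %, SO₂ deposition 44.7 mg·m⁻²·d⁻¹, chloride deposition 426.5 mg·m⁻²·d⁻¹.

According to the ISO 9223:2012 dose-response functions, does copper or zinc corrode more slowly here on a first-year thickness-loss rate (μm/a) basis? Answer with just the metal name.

copper

copper: f(T) = +0.126·(T−10) [T≤10 °C] = -2.7720
  SO₂ term: 0.0053·44.7^0.26·exp(0.059·40-2.7720) = 0.009428
  Cl⁻ term: 0.01025·426.5^0.27·exp(0.036·40+0.049·-12.0) = 0.1233
  sum: 0.009428 + 0.1233 → r_corr = 0.1327 μm/a
zinc: T≤10 °C ⇒ hinge +0.038·(-12.0−10) = -0.8360
  Pd branch = 0.0129·Pd^0.44·e^(0.046·RH+f) = 0.1874 μm/a
  Sd branch = 0.0175·Sd^0.57·e^(0.008·RH+0.085·T) = 0.2742 μm/a
  sum: 0.1874 + 0.2742 → r_corr = 0.4616 μm/a
Ordering by μm/a: zinc (0.462) > copper (0.133)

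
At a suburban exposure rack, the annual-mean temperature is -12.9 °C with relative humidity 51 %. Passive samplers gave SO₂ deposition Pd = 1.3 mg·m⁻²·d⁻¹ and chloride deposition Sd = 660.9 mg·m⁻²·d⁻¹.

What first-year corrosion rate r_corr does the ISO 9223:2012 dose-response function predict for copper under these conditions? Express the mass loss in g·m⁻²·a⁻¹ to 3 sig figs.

r_corr = 1.82 g·m⁻²·a⁻¹

copper: f(T) = +0.126·(T−10) [T≤10 °C] = -2.8854
  SO₂ term: 0.0053·1.3^0.26·exp(0.059·51-2.8854) = 0.006421
  Sd branch = 0.01025·Sd^0.27·e^(0.036·RH+0.049·T) = 0.1972 μm/a
  r_corr = 0.006421 + 0.1972 = 0.2037 μm/a
Convert to mass loss: 0.2037 μm/a × 8.96 g/cm³ = 1.825 g·m⁻²·a⁻¹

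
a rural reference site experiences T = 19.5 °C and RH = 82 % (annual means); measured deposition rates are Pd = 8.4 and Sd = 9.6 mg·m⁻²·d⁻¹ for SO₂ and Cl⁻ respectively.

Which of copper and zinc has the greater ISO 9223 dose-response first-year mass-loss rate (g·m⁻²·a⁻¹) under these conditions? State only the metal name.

copper: temperature factor f = -0.080·(9.5) = -0.7600
  SO₂ term: 0.0053·8.4^0.26·exp(0.059·82-0.7600) = 0.5441
  Cl⁻ term: 0.01025·9.6^0.27·exp(0.036·82+0.049·19.5) = 0.9396
  r_corr = 0.5441 + 0.9396 = 1.484 μm/a
  mass loss = 1.484 μm/a × 8.96 g/cm³ = 13.29 g·m⁻²·a⁻¹
zinc: temperature factor f = -0.071·(9.5) = -0.6745
  SO₂ term: 0.0129·8.4^0.44·exp(0.046·82-0.6745) = 0.7286
  Sd branch = 0.0175·Sd^0.57·e^(0.008·RH+0.085·T) = 0.6422 μm/a
  sum: 0.7286 + 0.6422 → r_corr = 1.371 μm/a
  mass loss = 1.371 μm/a × 7.14 g/cm³ = 9.788 g·m⁻²·a⁻¹
Ordering by g·m⁻²·a⁻¹: copper (13.3) > zinc (9.79)

copper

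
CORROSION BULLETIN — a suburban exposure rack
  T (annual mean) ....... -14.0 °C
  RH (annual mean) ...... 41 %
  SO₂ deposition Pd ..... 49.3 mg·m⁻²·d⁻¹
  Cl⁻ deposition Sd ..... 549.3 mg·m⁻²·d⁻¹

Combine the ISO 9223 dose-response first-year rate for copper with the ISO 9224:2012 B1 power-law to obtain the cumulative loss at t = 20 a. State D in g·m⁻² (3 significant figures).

D(20) = 8.72 g·m⁻²

copper: f(T) = +0.126·(T−10) [T≤10 °C] = -3.0240
  sulphur-dioxide contribution → 0.007974 μm/a
  chloride contribution → 0.124 μm/a
  total first-year rate 0.132 μm/a
Long-term exponent b (ISO 9224 Table 2, B1) = 0.667
  D(20) = 0.132 × 20^0.667 = 0.132 × 7.375 = 0.9737 μm
  Mass loss = 0.9737 μm × 8.96 g/cm³ = 8.724 g·m⁻²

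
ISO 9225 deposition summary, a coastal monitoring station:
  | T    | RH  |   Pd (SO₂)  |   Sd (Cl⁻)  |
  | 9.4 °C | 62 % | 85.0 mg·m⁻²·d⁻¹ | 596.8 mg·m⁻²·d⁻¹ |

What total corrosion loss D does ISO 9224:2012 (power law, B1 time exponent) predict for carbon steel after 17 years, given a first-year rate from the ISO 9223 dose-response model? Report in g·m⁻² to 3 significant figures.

D(17) = 4.03e+03 g·m⁻²

carbon steel: f(T) = +0.150·(T−10) [T≤10 °C] = -0.0900
  Pd branch = 1.77·Pd^0.52·e^(0.02·RH+f) = 56.33 μm/a
  Sd branch = 0.102·Sd^0.62·e^(0.033·RH+0.04·T) = 60.46 μm/a
  r_corr = 56.33 + 60.46 = 116.8 μm/a
ISO 9224: D(t) = r_corr · t^b with b = 0.523 (carbon steel, B1)
  D(17) = 116.8 × 17^0.523 = 116.8 × 4.401 = 513.9 μm
  Mass loss = 513.9 μm × 7.85 g/cm³ = 4034 g·m⁻²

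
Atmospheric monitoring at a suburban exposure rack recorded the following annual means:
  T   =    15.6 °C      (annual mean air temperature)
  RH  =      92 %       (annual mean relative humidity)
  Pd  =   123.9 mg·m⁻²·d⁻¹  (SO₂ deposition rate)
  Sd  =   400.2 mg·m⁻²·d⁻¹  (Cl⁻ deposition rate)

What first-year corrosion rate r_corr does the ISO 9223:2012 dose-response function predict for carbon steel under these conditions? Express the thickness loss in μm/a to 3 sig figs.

r_corr = 264 μm/a

carbon steel: temperature factor f = -0.054·(5.6) = -0.3024
  sulphur-dioxide contribution → 101 μm/a
  chloride contribution → 162.8 μm/a
  total first-year rate 263.7 μm/a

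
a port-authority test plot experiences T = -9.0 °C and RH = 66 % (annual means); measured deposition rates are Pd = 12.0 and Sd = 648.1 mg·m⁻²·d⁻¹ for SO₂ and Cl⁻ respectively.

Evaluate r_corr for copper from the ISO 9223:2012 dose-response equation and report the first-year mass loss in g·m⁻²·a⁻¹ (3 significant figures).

copper: temperature factor f = +0.126·(-19.0) = -2.3940
  sulphur-dioxide contribution → 0.04532 μm/a
  chloride contribution → 0.4076 μm/a
  ⇒ r_corr(copper) = 0.4529 μm/a
Convert to mass loss: 0.4529 μm/a × 8.96 g/cm³ = 4.058 g·m⁻²·a⁻¹

r_corr = 4.06 g·m⁻²·a⁻¹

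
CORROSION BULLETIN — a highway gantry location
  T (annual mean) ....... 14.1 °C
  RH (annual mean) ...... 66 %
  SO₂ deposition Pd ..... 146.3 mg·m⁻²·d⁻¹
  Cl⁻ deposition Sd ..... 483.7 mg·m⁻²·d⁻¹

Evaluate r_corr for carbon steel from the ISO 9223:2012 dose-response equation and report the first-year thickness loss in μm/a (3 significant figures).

carbon steel: f(T) = -0.054·(T−10) [T>10 °C] = -0.2214
  sulphur-dioxide contribution → 70.96 μm/a
  chloride contribution → 73.09 μm/a
  total first-year rate 144.1 μm/a

r_corr = 144 μm/a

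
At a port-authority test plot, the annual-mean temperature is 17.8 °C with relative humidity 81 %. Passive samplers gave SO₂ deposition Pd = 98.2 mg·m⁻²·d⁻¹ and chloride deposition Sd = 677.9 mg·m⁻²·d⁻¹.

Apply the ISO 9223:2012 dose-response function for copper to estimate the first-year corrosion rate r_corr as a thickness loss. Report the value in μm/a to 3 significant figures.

copper: f(T) = -0.080·(T−10) [T>10 °C] = -0.6240
  Pd branch = 0.0053·Pd^0.26·e^(0.059·RH+f) = 1.114 μm/a
  Cl⁻ term: 0.01025·677.9^0.27·exp(0.036·81+0.049·17.8) = 2.632
  sum: 1.114 + 2.632 → r_corr = 3.746 μm/a

r_corr = 3.75 μm/a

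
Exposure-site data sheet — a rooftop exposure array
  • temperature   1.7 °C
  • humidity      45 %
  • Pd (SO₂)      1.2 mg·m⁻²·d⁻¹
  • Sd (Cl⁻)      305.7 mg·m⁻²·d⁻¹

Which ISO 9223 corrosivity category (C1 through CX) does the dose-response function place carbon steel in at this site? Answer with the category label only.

carbon steel: f(T) = +0.150·(T−10) [T≤10 °C] = -1.2450
  sulphur-dioxide contribution → 1.378 μm/a
  chloride contribution → 16.75 μm/a
  ⇒ r_corr(carbon steel) = 18.13 μm/a
Category bounds: 1.3…25 μm/a bracket r_corr ⇒ C2

C2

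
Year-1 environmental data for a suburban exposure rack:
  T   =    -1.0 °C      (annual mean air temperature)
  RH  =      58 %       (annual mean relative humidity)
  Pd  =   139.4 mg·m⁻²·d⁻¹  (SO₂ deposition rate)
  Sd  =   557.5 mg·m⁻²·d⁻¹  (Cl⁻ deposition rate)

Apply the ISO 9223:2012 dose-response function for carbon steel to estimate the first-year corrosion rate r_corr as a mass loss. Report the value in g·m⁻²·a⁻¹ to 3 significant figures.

r_corr = 374 g·m⁻²·a⁻¹

carbon steel: T≤10 °C ⇒ hinge +0.150·(-1.0−10) = -1.6500
  sulphur-dioxide contribution → 14.13 μm/a
  chloride contribution → 33.51 μm/a
  total first-year rate 47.64 μm/a
Convert to mass loss: 47.64 μm/a × 7.85 g/cm³ = 374 g·m⁻²·a⁻¹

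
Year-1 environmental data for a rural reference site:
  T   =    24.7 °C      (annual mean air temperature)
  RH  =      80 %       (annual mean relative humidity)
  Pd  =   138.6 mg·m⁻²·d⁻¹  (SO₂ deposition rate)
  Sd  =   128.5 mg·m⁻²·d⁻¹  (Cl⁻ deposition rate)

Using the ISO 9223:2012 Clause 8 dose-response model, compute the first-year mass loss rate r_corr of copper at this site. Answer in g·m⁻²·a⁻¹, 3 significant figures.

copper: T>10 °C ⇒ hinge -0.080·(24.7−10) = -1.1760
  sulphur-dioxide contribution → 0.6611 μm/a
  chloride contribution → 2.273 μm/a
  total first-year rate 2.934 μm/a
Convert to mass loss: 2.934 μm/a × 8.96 g/cm³ = 26.29 g·m⁻²·a⁻¹

r_corr = 26.3 g·m⁻²·a⁻¹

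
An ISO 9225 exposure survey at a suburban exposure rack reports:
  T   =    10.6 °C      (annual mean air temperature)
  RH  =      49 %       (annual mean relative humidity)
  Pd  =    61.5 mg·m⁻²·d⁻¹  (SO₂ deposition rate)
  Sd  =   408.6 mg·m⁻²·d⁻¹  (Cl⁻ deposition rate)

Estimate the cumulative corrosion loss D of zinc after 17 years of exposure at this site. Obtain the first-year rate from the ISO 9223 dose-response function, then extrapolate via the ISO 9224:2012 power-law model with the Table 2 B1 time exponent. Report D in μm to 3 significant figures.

D(17) = 26.9 μm

zinc: temperature factor f = -0.071·(0.6) = -0.0426
  Pd branch = 0.0129·Pd^0.44·e^(0.046·RH+f) = 0.7213 μm/a
  Sd branch = 0.0175·Sd^0.57·e^(0.008·RH+0.085·T) = 1.963 μm/a
  sum: 0.7213 + 1.963 → r_corr = 2.685 μm/a
Long-term exponent b (ISO 9224 Table 2, B1) = 0.813
  D(17) = 2.685 × 17^0.813 = 2.685 × 10.01 = 26.87 μm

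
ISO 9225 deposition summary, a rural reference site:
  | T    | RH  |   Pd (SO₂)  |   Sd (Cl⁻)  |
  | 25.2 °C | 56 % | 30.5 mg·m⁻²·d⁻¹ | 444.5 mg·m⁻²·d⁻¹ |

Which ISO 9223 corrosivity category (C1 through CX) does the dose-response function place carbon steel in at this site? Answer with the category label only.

carbon steel: T>10 °C ⇒ hinge -0.054·(25.2−10) = -0.8208
  SO₂ term: 1.77·30.5^0.52·exp(0.02·56-0.8208) = 14.12
  Cl⁻ term: 0.102·444.5^0.62·exp(0.033·56+0.04·25.2) = 77.74
  r_corr = 14.12 + 77.74 = 91.85 μm/a
ISO 9223 Table 2 (carbon steel): 80 < 91.9 ≤ 200 μm/a ⇒ C5

C5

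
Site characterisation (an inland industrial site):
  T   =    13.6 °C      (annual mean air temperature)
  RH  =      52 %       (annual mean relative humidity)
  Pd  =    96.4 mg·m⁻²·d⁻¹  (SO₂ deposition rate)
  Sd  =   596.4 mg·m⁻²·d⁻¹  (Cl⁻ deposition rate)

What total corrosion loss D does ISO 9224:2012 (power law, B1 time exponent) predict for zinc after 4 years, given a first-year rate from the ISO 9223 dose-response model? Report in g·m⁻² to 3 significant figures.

D(4) = 88.9 g·m⁻²

zinc: f(T) = -0.071·(T−10) [T>10 °C] = -0.2556
  SO₂ term: 0.0129·96.4^0.44·exp(0.046·52-0.2556) = 0.8155
  Sd branch = 0.0175·Sd^0.57·e^(0.008·RH+0.085·T) = 3.22 μm/a
  r_corr = 0.8155 + 3.22 = 4.035 μm/a
Power-law: D(4) = r_corr · 4^0.813
  D(4) = 4.035 × 4^0.813 = 4.035 × 3.087 = 12.45 μm
  Mass loss = 12.45 μm × 7.14 g/cm³ = 88.93 g·m⁻²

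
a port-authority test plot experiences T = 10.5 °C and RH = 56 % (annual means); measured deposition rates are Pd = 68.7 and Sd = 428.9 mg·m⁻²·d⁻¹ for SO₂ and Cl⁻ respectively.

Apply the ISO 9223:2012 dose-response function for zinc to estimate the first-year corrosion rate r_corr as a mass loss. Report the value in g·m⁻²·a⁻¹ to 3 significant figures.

zinc: f(T) = -0.071·(T−10) [T>10 °C] = -0.0355
  SO₂ term: 0.0129·68.7^0.44·exp(0.046·56-0.0355) = 1.052
  Cl⁻ term: 0.0175·428.9^0.57·exp(0.008·56+0.085·10.5) = 2.117
  sum: 1.052 + 2.117 → r_corr = 3.169 μm/a
Convert to mass loss: 3.169 μm/a × 7.14 g/cm³ = 22.63 g·m⁻²·a⁻¹

r_corr = 22.6 g·m⁻²·a⁻¹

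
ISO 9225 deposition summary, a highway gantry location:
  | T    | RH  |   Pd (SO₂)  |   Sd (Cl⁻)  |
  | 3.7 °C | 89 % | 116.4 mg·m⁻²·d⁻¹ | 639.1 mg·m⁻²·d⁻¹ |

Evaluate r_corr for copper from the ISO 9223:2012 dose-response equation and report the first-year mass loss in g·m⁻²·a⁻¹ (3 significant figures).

r_corr = 29.6 g·m⁻²·a⁻¹

copper: T≤10 °C ⇒ hinge +0.126·(3.7−10) = -0.7938
  Pd branch = 0.0053·Pd^0.26·e^(0.059·RH+f) = 1.575 μm/a
  Cl⁻ term: 0.01025·639.1^0.27·exp(0.036·89+0.049·3.7) = 1.732
  r_corr = 1.575 + 1.732 = 3.306 μm/a
Convert to mass loss: 3.306 μm/a × 8.96 g/cm³ = 29.62 g·m⁻²·a⁻¹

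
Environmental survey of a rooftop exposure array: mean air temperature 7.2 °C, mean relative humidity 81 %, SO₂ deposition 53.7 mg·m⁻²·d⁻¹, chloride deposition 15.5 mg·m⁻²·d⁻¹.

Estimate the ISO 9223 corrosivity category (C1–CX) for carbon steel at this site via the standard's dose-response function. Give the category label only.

carbon steel: f(T) = +0.150·(T−10) [T≤10 °C] = -0.4200
  SO₂ term: 1.77·53.7^0.52·exp(0.02·81-0.4200) = 46.64
  Cl⁻ term: 0.102·15.5^0.62·exp(0.033·81+0.04·7.2) = 10.78
  r_corr = 46.64 + 10.78 = 57.41 μm/a
ISO 9223 Table 2 (carbon steel): 50 < 57.4 ≤ 80 μm/a ⇒ C4

C4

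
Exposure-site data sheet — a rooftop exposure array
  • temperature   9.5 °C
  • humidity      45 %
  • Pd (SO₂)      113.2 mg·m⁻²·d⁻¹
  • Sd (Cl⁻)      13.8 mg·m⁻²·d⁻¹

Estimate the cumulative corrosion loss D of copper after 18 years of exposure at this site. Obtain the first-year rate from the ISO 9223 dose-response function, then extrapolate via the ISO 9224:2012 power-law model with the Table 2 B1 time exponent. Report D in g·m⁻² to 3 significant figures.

D(18) = 25.2 g·m⁻²

copper: temperature factor f = +0.126·(-0.5) = -0.0630
  Pd branch = 0.0053·Pd^0.26·e^(0.059·RH+f) = 0.2421 μm/a
  Cl⁻ term: 0.01025·13.8^0.27·exp(0.036·45+0.049·9.5) = 0.1676
  sum: 0.2421 + 0.1676 → r_corr = 0.4097 μm/a
Long-term exponent b (ISO 9224 Table 2, B1) = 0.667
  D(18) = 0.4097 × 18^0.667 = 0.4097 × 6.875 = 2.816 μm
  Mass loss = 2.816 μm × 8.96 g/cm³ = 25.23 g·m⁻²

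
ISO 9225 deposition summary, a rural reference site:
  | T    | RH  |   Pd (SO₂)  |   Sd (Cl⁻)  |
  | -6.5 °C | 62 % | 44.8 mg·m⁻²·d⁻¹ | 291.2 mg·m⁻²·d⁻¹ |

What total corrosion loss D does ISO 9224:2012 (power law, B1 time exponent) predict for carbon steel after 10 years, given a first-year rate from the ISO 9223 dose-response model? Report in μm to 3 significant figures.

D(10) = 80.8 μm

carbon steel: T≤10 °C ⇒ hinge +0.150·(-6.5−10) = -2.4750
  sulphur-dioxide contribution → 3.718 μm/a
  chloride contribution → 20.51 μm/a
  total first-year rate 24.23 μm/a
Long-term exponent b (ISO 9224 Table 2, B1) = 0.523
  D(10) = 24.23 × 10^0.523 = 24.23 × 3.334 = 80.79 μm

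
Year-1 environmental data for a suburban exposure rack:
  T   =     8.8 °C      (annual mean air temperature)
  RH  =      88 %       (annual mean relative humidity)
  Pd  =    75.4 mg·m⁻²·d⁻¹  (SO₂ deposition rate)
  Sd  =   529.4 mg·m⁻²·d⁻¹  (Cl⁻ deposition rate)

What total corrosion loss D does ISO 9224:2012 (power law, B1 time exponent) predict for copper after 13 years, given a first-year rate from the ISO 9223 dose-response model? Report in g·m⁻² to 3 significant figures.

D(13) = 226 g·m⁻²

copper: temperature factor f = +0.126·(-1.2) = -0.1512
  SO₂ term: 0.0053·75.4^0.26·exp(0.059·88-0.1512) = 2.521
  Cl⁻ term: 0.01025·529.4^0.27·exp(0.036·88+0.049·8.8) = 2.038
  r_corr = 2.521 + 2.038 = 4.559 μm/a
Long-term exponent b (ISO 9224 Table 2, B1) = 0.667
  D(13) = 4.559 × 13^0.667 = 4.559 × 5.534 = 25.23 μm
  Mass loss = 25.23 μm × 8.96 g/cm³ = 226.1 g·m⁻²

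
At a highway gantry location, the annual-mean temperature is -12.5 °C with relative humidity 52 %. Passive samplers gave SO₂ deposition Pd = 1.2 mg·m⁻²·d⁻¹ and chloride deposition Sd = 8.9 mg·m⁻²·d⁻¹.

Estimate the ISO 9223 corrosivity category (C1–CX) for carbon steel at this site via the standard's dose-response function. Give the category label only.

C2

carbon steel: f(T) = +0.150·(T−10) [T≤10 °C] = -3.3750
  Pd branch = 1.77·Pd^0.52·e^(0.02·RH+f) = 0.1884 μm/a
  Sd branch = 0.102·Sd^0.62·e^(0.033·RH+0.04·T) = 1.335 μm/a
  sum: 0.1884 + 1.335 → r_corr = 1.523 μm/a
Category bounds: 1.3…25 μm/a bracket r_corr ⇒ C2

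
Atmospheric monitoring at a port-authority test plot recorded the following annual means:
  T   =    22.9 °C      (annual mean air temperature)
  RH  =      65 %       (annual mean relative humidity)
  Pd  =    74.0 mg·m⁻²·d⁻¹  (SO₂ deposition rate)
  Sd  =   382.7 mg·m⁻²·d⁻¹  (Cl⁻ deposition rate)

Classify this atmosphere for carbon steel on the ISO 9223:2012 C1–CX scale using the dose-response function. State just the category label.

carbon steel: temperature factor f = -0.054·(12.9) = -0.6966
  SO₂ term: 1.77·74.0^0.52·exp(0.02·65-0.6966) = 30.34
  Cl⁻ term: 0.102·382.7^0.62·exp(0.033·65+0.04·22.9) = 86.97
  sum: 30.34 + 86.97 → r_corr = 117.3 μm/a
Category bounds: 80…200 μm/a bracket r_corr ⇒ C5

C5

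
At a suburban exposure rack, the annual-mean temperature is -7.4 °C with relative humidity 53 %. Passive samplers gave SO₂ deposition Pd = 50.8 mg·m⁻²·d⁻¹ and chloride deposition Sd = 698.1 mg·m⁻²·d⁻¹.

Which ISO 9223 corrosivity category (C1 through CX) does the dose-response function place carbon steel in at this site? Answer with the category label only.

C3

carbon steel: T≤10 °C ⇒ hinge +0.150·(-7.4−10) = -2.6100
  sulphur-dioxide contribution → 2.896 μm/a
  chloride contribution → 25.28 μm/a
  ⇒ r_corr(carbon steel) = 28.18 μm/a
ISO 9223 Table 2 (carbon steel): 25 < 28.2 ≤ 50 μm/a ⇒ C3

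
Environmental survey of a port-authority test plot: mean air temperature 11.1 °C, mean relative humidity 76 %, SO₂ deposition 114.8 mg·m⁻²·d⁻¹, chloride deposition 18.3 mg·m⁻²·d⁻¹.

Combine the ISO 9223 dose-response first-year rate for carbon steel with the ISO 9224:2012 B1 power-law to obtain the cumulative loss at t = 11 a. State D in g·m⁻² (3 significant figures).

D(11) = 2.80e+03 g·m⁻²

carbon steel: f(T) = -0.054·(T−10) [T>10 °C] = -0.0594
  sulphur-dioxide contribution → 89.84 μm/a
  chloride contribution → 11.84 μm/a
  total first-year rate 101.7 μm/a
ISO 9224: D(t) = r_corr · t^b with b = 0.523 (carbon steel, B1)
  D(11) = 101.7 × 11^0.523 = 101.7 × 3.505 = 356.4 μm
  Mass loss = 356.4 μm × 7.85 g/cm³ = 2797 g·m⁻²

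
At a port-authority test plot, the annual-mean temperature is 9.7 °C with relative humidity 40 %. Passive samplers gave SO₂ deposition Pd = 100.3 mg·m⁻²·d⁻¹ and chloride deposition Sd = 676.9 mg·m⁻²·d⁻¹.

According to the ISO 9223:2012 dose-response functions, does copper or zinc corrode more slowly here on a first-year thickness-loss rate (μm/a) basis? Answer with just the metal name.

copper

copper: T≤10 °C ⇒ hinge +0.126·(9.7−10) = -0.0378
  sulphur-dioxide contribution → 0.1791 μm/a
  chloride contribution → 0.4044 μm/a
  ⇒ r_corr(copper) = 0.5835 μm/a
zinc: T≤10 °C ⇒ hinge +0.038·(9.7−10) = -0.0114
  sulphur-dioxide contribution → 0.61 μm/a
  chloride contribution → 2.257 μm/a
  ⇒ r_corr(zinc) = 2.867 μm/a
Ordering by μm/a: zinc (2.87) > copper (0.583)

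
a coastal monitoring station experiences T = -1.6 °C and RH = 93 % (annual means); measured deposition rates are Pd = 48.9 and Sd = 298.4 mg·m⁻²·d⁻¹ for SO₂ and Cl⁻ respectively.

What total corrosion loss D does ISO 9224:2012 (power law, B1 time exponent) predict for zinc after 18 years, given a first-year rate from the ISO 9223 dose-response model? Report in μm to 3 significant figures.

zinc: T≤10 °C ⇒ hinge +0.038·(-1.6−10) = -0.4408
  sulphur-dioxide contribution → 3.314 μm/a
  chloride contribution → 0.8274 μm/a
  total first-year rate 4.141 μm/a
Power-law: D(18) = r_corr · 18^0.813
  D(18) = 4.141 × 18^0.813 = 4.141 × 10.48 = 43.42 μm

D(18) = 43.4 μm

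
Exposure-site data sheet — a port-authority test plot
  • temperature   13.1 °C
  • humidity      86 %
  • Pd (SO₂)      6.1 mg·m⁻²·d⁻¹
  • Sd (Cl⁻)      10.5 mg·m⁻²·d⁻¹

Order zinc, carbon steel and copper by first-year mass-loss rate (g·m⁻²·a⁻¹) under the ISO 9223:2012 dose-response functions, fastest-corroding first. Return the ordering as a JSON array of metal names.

zinc: T>10 °C ⇒ hinge -0.071·(13.1−10) = -0.2201
  Pd branch = 0.0129·Pd^0.44·e^(0.046·RH+f) = 1.198 μm/a
  Cl⁻ term: 0.0175·10.5^0.57·exp(0.008·86+0.085·13.1) = 0.405
  r_corr = 1.198 + 0.405 = 1.603 μm/a
  mass loss = 1.603 μm/a × 7.14 g/cm³ = 11.45 g·m⁻²·a⁻¹
carbon steel: temperature factor f = -0.054·(3.1) = -0.1674
  Pd branch = 1.77·Pd^0.52·e^(0.02·RH+f) = 21.41 μm/a
  Sd branch = 0.102·Sd^0.62·e^(0.033·RH+0.04·T) = 12.64 μm/a
  r_corr = 21.41 + 12.64 = 34.05 μm/a
  mass loss = 34.05 μm/a × 7.85 g/cm³ = 267.3 g·m⁻²·a⁻¹
copper: T>10 °C ⇒ hinge -0.080·(13.1−10) = -0.2480
  SO₂ term: 0.0053·6.1^0.26·exp(0.059·86-0.2480) = 1.058
  Sd branch = 0.01025·Sd^0.27·e^(0.036·RH+0.049·T) = 0.8124 μm/a
  r_corr = 1.058 + 0.8124 = 1.87 μm/a
  mass loss = 1.87 μm/a × 8.96 g/cm³ = 16.76 g·m⁻²·a⁻¹
Ordering by g·m⁻²·a⁻¹: carbon steel (267) > copper (16.8) > zinc (11.4)

["carbon steel", "copper", "zinc"]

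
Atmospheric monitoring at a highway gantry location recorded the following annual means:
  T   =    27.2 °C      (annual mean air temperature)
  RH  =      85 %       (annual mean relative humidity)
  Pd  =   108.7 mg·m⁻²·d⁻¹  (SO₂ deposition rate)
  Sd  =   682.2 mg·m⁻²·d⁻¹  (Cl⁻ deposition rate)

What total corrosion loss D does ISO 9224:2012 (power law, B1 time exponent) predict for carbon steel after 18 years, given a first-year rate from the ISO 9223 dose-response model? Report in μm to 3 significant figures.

carbon steel: T>10 °C ⇒ hinge -0.054·(27.2−10) = -0.9288
  Pd branch = 1.77·Pd^0.52·e^(0.02·RH+f) = 43.83 μm/a
  Cl⁻ term: 0.102·682.2^0.62·exp(0.033·85+0.04·27.2) = 286
  sum: 43.83 + 286 → r_corr = 329.8 μm/a
Power-law: D(18) = r_corr · 18^0.523
  D(18) = 329.8 × 18^0.523 = 329.8 × 4.534 = 1495 μm

D(18) = 1.50e+03 μm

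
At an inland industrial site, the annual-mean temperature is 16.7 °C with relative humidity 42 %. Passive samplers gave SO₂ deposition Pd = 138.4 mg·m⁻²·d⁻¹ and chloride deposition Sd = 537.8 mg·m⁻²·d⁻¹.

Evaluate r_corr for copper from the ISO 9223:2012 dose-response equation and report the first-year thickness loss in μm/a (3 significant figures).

copper: f(T) = -0.080·(T−10) [T>10 °C] = -0.5360
  sulphur-dioxide contribution → 0.1332 μm/a
  chloride contribution → 0.5755 μm/a
  total first-year rate 0.7086 μm/a

r_corr = 0.709 μm/a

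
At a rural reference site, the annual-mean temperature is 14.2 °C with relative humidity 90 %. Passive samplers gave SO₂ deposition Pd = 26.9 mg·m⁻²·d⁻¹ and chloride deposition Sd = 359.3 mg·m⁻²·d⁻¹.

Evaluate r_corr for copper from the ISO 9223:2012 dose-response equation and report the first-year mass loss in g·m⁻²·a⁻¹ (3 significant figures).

r_corr = 39.2 g·m⁻²·a⁻¹

copper: T>10 °C ⇒ hinge -0.080·(14.2−10) = -0.3360
  Pd branch = 0.0053·Pd^0.26·e^(0.059·RH+f) = 1.804 μm/a
  Cl⁻ term: 0.01025·359.3^0.27·exp(0.036·90+0.049·14.2) = 2.57
  r_corr = 1.804 + 2.57 = 4.374 μm/a
Convert to mass loss: 4.374 μm/a × 8.96 g/cm³ = 39.19 g·m⁻²·a⁻¹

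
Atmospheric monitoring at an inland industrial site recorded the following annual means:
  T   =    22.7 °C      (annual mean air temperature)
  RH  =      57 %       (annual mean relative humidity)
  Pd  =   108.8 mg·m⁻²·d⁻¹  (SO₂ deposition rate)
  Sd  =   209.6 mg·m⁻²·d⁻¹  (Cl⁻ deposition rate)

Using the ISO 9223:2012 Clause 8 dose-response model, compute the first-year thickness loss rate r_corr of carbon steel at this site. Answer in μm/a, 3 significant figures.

carbon steel: f(T) = -0.054·(T−10) [T>10 °C] = -0.6858
  sulphur-dioxide contribution → 31.94 μm/a
  chloride contribution → 45.62 μm/a
  ⇒ r_corr(carbon steel) = 77.55 μm/a

r_corr = 77.6 μm/a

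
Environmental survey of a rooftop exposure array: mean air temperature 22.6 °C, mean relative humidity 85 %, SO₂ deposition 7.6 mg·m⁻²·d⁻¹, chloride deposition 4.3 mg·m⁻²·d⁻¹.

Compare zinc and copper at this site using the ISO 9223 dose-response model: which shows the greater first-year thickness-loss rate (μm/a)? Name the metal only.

copper

zinc: temperature factor f = -0.071·(12.6) = -0.8946
  SO₂ term: 0.0129·7.6^0.44·exp(0.046·85-0.8946) = 0.6423
  Cl⁻ term: 0.0175·4.3^0.57·exp(0.008·85+0.085·22.6) = 0.5416
  sum: 0.6423 + 0.5416 → r_corr = 1.184 μm/a
copper: f(T) = -0.080·(T−10) [T>10 °C] = -1.0080
  Pd branch = 0.0053·Pd^0.26·e^(0.059·RH+f) = 0.4937 μm/a
  Cl⁻ term: 0.01025·4.3^0.27·exp(0.036·85+0.049·22.6) = 0.9809
  sum: 0.4937 + 0.9809 → r_corr = 1.475 μm/a
Ordering by μm/a: copper (1.47) > zinc (1.18)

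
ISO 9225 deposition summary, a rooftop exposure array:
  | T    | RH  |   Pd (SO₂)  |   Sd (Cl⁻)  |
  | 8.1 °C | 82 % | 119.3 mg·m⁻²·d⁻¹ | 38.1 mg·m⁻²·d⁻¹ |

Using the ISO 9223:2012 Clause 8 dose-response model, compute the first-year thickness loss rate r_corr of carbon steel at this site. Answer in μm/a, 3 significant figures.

r_corr = 103 μm/a

carbon steel: temperature factor f = +0.150·(-1.9) = -0.2850
  Pd branch = 1.77·Pd^0.52·e^(0.02·RH+f) = 82.47 μm/a
  Cl⁻ term: 0.102·38.1^0.62·exp(0.033·82+0.04·8.1) = 20.17
  sum: 82.47 + 20.17 → r_corr = 102.6 μm/a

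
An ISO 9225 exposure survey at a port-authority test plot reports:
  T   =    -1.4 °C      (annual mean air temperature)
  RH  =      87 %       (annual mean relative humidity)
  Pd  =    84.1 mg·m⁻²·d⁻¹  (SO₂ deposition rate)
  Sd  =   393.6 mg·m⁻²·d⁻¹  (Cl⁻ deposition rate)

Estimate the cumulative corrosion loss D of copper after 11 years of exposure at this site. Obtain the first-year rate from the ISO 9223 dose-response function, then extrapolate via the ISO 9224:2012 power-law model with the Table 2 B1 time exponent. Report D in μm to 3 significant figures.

D(11) = 8.80 μm

copper: f(T) = +0.126·(T−10) [T≤10 °C] = -1.4364
  sulphur-dioxide contribution → 0.6763 μm/a
  chloride contribution → 1.101 μm/a
  total first-year rate 1.777 μm/a
Long-term exponent b (ISO 9224 Table 2, B1) = 0.667
  D(11) = 1.777 × 11^0.667 = 1.777 × 4.95 = 8.798 μm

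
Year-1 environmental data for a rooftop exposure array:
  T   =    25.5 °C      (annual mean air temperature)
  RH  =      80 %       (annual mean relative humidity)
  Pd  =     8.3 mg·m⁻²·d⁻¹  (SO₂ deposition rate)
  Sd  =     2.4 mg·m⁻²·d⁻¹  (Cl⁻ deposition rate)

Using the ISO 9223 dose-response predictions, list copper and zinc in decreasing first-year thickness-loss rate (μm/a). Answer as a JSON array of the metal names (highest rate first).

["copper", "zinc"]

copper: T>10 °C ⇒ hinge -0.080·(25.5−10) = -1.2400
  SO₂ term: 0.0053·8.3^0.26·exp(0.059·80-1.2400) = 0.2983
  Cl⁻ term: 0.01025·2.4^0.27·exp(0.036·80+0.049·25.5) = 0.8069
  sum: 0.2983 + 0.8069 → r_corr = 1.105 μm/a
zinc: f(T) = -0.071·(T−10) [T>10 °C] = -1.1005
  SO₂ term: 0.0129·8.3^0.44·exp(0.046·80-1.1005) = 0.4318
  Cl⁻ term: 0.0175·2.4^0.57·exp(0.008·80+0.085·25.5) = 0.4776
  r_corr = 0.4318 + 0.4776 = 0.9093 μm/a
Ordering by μm/a: copper (1.11) > zinc (0.909)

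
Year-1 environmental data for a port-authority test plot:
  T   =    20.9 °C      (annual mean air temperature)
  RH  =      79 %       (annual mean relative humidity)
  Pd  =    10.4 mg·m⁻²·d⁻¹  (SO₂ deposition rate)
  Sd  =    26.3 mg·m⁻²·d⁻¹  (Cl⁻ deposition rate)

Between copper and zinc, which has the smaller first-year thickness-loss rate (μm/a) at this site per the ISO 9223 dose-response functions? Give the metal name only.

copper: T>10 °C ⇒ hinge -0.080·(20.9−10) = -0.8720
  Pd branch = 0.0053·Pd^0.26·e^(0.059·RH+f) = 0.4308 μm/a
  Sd branch = 0.01025·Sd^0.27·e^(0.036·RH+0.049·T) = 1.186 μm/a
  sum: 0.4308 + 1.186 → r_corr = 1.617 μm/a
zinc: temperature factor f = -0.071·(10.9) = -0.7739
  SO₂ term: 0.0129·10.4^0.44·exp(0.046·79-0.7739) = 0.6313
  Sd branch = 0.0175·Sd^0.57·e^(0.008·RH+0.085·T) = 1.254 μm/a
  r_corr = 0.6313 + 1.254 = 1.886 μm/a
Ordering by μm/a: zinc (1.89) > copper (1.62)

copper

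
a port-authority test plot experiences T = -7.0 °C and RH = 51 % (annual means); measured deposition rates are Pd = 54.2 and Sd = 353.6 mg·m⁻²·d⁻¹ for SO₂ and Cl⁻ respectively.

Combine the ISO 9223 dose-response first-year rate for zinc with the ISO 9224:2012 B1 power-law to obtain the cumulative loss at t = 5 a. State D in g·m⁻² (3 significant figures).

zinc: temperature factor f = +0.038·(-17.0) = -0.6460
  Pd branch = 0.0129·Pd^0.44·e^(0.046·RH+f) = 0.4091 μm/a
  Cl⁻ term: 0.0175·353.6^0.57·exp(0.008·51+0.085·-7.0) = 0.4116
  r_corr = 0.4091 + 0.4116 = 0.8207 μm/a
ISO 9224: D(t) = r_corr · t^b with b = 0.813 (zinc, B1)
  D(5) = 0.8207 × 5^0.813 = 0.8207 × 3.701 = 3.037 μm
  Mass loss = 3.037 μm × 7.14 g/cm³ = 21.68 g·m⁻²

D(5) = 21.7 g·m⁻²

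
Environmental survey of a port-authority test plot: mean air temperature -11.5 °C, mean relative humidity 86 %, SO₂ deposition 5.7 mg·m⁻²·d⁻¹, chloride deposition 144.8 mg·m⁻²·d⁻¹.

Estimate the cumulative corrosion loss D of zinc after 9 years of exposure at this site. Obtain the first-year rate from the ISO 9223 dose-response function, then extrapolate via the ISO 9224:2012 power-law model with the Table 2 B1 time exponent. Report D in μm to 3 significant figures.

zinc: temperature factor f = +0.038·(-21.5) = -0.8170
  sulphur-dioxide contribution → 0.6404 μm/a
  chloride contribution → 0.2233 μm/a
  total first-year rate 0.8637 μm/a
ISO 9224: D(t) = r_corr · t^b with b = 0.813 (zinc, B1)
  D(9) = 0.8637 × 9^0.813 = 0.8637 × 5.968 = 5.154 μm

D(9) = 5.15 μm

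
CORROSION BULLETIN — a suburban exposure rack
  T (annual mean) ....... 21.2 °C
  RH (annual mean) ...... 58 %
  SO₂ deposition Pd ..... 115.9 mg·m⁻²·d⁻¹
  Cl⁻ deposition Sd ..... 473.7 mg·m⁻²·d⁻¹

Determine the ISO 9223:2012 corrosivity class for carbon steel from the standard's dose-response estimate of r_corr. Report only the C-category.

C5

carbon steel: temperature factor f = -0.054·(11.2) = -0.6048
  Pd branch = 1.77·Pd^0.52·e^(0.02·RH+f) = 36.51 μm/a
  Sd branch = 0.102·Sd^0.62·e^(0.033·RH+0.04·T) = 73.61 μm/a
  sum: 36.51 + 73.61 → r_corr = 110.1 μm/a
110 μm/a falls in (80, 200] for carbon steel → category C5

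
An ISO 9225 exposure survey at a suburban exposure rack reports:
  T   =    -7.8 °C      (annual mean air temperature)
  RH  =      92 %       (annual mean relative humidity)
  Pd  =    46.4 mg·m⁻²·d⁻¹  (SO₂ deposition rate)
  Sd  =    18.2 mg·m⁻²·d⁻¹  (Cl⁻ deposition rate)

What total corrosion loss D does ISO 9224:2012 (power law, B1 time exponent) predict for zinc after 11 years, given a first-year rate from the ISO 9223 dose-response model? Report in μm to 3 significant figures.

D(11) = 17.9 μm

zinc: temperature factor f = +0.038·(-17.8) = -0.6764
  sulphur-dioxide contribution → 2.444 μm/a
  chloride contribution → 0.0984 μm/a
  ⇒ r_corr(zinc) = 2.542 μm/a
Power-law: D(11) = r_corr · 11^0.813
  D(11) = 2.542 × 11^0.813 = 2.542 × 7.025 = 17.86 μm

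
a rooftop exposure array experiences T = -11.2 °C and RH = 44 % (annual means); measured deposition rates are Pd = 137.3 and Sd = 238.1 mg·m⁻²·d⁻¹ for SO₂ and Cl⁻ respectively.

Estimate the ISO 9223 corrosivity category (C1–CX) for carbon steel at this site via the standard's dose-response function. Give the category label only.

C2

carbon steel: f(T) = +0.150·(T−10) [T≤10 °C] = -3.1800
  Pd branch = 1.77·Pd^0.52·e^(0.02·RH+f) = 2.294 μm/a
  Sd branch = 0.102·Sd^0.62·e^(0.033·RH+0.04·T) = 8.284 μm/a
  r_corr = 2.294 + 8.284 = 10.58 μm/a
10.6 μm/a falls in (1.3, 25] for carbon steel → category C2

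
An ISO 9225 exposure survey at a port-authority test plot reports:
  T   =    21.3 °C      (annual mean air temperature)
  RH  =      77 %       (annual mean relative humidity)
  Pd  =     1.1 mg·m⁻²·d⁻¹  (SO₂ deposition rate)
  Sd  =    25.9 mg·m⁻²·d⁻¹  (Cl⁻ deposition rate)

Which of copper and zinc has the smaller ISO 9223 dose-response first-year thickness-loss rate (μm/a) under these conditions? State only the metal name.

copper

copper: T>10 °C ⇒ hinge -0.080·(21.3−10) = -0.9040
  Pd branch = 0.0053·Pd^0.26·e^(0.059·RH+f) = 0.2067 μm/a
  Sd branch = 0.01025·Sd^0.27·e^(0.036·RH+0.049·T) = 1.121 μm/a
  sum: 0.2067 + 1.121 → r_corr = 1.327 μm/a
zinc: T>10 °C ⇒ hinge -0.071·(21.3−10) = -0.8023
  Pd branch = 0.0129·Pd^0.44·e^(0.046·RH+f) = 0.2083 μm/a
  Cl⁻ term: 0.0175·25.9^0.57·exp(0.008·77+0.085·21.3) = 1.266
  sum: 0.2083 + 1.266 → r_corr = 1.474 μm/a
Ordering by μm/a: zinc (1.47) > copper (1.33)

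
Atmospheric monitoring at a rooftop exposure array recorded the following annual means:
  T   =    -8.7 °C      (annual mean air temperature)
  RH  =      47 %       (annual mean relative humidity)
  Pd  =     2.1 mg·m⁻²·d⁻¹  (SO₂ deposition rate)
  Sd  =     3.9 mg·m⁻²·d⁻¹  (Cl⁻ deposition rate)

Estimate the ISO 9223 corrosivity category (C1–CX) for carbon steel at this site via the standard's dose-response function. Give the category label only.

carbon steel: f(T) = +0.150·(T−10) [T≤10 °C] = -2.8050
  sulphur-dioxide contribution → 0.4032 μm/a
  chloride contribution → 0.7898 μm/a
  total first-year rate 1.193 μm/a
ISO 9223 Table 2 (carbon steel): 0 < 1.19 ≤ 1.3 μm/a ⇒ C1

C1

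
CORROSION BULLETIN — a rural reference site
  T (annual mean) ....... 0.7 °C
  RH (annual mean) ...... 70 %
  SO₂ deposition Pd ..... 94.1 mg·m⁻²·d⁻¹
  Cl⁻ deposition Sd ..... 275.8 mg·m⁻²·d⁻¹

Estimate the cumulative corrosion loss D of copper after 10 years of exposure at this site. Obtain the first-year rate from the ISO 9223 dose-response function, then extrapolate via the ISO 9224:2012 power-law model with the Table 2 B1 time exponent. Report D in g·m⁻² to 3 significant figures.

D(10) = 38.9 g·m⁻²

copper: temperature factor f = +0.126·(-9.3) = -1.1718
  Pd branch = 0.0053·Pd^0.26·e^(0.059·RH+f) = 0.3328 μm/a
  Cl⁻ term: 0.01025·275.8^0.27·exp(0.036·70+0.049·0.7) = 0.6012
  r_corr = 0.3328 + 0.6012 = 0.9339 μm/a
ISO 9224: D(t) = r_corr · t^b with b = 0.667 (copper, B1)
  D(10) = 0.9339 × 10^0.667 = 0.9339 × 4.645 = 4.338 μm
  Mass loss = 4.338 μm × 8.96 g/cm³ = 38.87 g·m⁻²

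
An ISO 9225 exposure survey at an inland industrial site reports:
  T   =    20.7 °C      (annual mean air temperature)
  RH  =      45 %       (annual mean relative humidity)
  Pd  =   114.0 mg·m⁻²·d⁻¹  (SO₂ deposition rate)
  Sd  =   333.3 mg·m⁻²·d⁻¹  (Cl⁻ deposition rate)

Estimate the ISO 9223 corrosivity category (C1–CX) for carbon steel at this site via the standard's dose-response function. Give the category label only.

carbon steel: temperature factor f = -0.054·(10.7) = -0.5778
  Pd branch = 1.77·Pd^0.52·e^(0.02·RH+f) = 28.67 μm/a
  Cl⁻ term: 0.102·333.3^0.62·exp(0.033·45+0.04·20.7) = 37.78
  r_corr = 28.67 + 37.78 = 66.46 μm/a
66.5 μm/a falls in (50, 80] for carbon steel → category C4

C4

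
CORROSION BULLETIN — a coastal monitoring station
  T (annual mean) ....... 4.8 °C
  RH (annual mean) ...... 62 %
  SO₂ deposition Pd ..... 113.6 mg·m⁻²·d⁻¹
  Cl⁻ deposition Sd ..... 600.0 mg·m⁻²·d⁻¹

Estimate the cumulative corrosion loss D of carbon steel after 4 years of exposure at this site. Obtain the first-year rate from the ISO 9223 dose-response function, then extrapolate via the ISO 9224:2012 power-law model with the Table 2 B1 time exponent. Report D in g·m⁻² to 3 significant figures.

D(4) = 1.35e+03 g·m⁻²

carbon steel: T≤10 °C ⇒ hinge +0.150·(4.8−10) = -0.7800
  Pd branch = 1.77·Pd^0.52·e^(0.02·RH+f) = 32.85 μm/a
  Cl⁻ term: 0.102·600.0^0.62·exp(0.033·62+0.04·4.8) = 50.47
  sum: 32.85 + 50.47 → r_corr = 83.32 μm/a
Power-law: D(4) = r_corr · 4^0.523
  D(4) = 83.32 × 4^0.523 = 83.32 × 2.065 = 172 μm
  Mass loss = 172 μm × 7.85 g/cm³ = 1350 g·m⁻²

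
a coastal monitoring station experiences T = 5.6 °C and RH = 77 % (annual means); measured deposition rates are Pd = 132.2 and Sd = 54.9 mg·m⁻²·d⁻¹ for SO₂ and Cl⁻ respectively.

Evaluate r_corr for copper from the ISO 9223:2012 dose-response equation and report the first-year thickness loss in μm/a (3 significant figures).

copper: T≤10 °C ⇒ hinge +0.126·(5.6−10) = -0.5544
  SO₂ term: 0.0053·132.2^0.26·exp(0.059·77-0.5544) = 1.019
  Cl⁻ term: 0.01025·54.9^0.27·exp(0.036·77+0.049·5.6) = 0.636
  r_corr = 1.019 + 0.636 = 1.655 μm/a

r_corr = 1.65 μm/a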